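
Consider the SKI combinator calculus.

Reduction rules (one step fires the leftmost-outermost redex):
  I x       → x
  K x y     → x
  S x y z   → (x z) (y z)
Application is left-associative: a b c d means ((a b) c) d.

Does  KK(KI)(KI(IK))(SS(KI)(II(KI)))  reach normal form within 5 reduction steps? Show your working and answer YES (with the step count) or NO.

  start: KK(KI)(KI(IK))(SS(KI)(II(KI)))
  →1  K(KI(IK))(SS(KI)(II(KI)))
  →2  KI(IK)
  →3  I

Answer: YES — reaches normal form I in 3 ≤ 5 steps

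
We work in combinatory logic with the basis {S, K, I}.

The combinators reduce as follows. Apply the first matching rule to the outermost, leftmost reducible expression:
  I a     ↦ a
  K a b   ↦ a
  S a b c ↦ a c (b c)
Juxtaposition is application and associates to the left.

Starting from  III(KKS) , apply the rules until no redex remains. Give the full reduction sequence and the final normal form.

Answer: normal form = K  (in 4 steps)

Reduction:
  start: III(KKS)
  →1  II(KKS)
  →2  I(KKS)
  →3  KKS
  →4  K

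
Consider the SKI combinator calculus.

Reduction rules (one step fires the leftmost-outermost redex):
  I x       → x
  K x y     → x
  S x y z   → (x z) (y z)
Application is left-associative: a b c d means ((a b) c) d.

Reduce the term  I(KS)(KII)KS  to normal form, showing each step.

Answer: normal form = SKS  (in 2 steps)

Working:
  start: I(KS)(KII)KS
  →1  KS(KII)KS
  →2  SKS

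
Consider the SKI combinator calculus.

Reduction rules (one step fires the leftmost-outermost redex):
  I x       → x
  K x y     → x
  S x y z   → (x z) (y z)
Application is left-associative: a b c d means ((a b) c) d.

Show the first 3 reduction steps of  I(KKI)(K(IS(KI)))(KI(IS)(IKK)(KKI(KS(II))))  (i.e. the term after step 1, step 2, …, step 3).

  start: I(KKI)(K(IS(KI)))(KI(IS)(IKK)(KKI(KS(II))))
  step 1: KKI(K(IS(KI)))(KI(IS)(IKK)(KKI(KS(II))))
  step 2: K(K(IS(KI)))(KI(IS)(IKK)(KKI(KS(II))))
  step 3: K(IS(KI))

Answer: after 3 steps: K(IS(KI))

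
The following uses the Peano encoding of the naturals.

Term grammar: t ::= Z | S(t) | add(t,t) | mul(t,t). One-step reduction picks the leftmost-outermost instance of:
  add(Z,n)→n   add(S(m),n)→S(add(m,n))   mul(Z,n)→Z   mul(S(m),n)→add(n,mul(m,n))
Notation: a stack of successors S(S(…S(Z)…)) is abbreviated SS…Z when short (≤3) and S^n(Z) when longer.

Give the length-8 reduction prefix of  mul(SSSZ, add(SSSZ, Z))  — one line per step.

  start: mul(SSSZ, add(SSSZ, Z))
  →1  add(add(SSSZ, Z), mul(SSZ, add(SSSZ, Z)))
  →2  add(S(add(SSZ, Z)), mul(SSZ, add(SSSZ, Z)))
  →3  S(add(add(SSZ, Z), mul(SSZ, add(SSSZ, Z))))
  →4  S(add(S(add(SZ, Z)), mul(SSZ, add(SSSZ, Z))))
  →5  S(S(add(add(SZ, Z), mul(SSZ, add(SSSZ, Z)))))
  →6  S(S(add(S(add(Z, Z)), mul(SSZ, add(SSSZ, Z)))))
  →7  S(S(S(add(add(Z, Z), mul(SSZ, add(SSSZ, Z))))))
  →8  S(S(S(add(Z, mul(SSZ, add(SSSZ, Z))))))

Answer: after 8 steps: S(S(S(add(Z, mul(SSZ, add(SSSZ, Z))))))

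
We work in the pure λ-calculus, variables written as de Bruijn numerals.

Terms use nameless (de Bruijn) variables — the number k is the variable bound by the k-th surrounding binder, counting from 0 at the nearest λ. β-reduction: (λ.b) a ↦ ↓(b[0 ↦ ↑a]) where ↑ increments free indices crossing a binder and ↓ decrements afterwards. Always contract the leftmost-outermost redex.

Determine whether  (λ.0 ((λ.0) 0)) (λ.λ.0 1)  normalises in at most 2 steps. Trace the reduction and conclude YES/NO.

  start: (λ.0 ((λ.0) 0)) (λ.λ.0 1)
  step 1: (λ.λ.0 1) ((λ.0) (λ.λ.0 1))
  step 2: λ.0 ((λ.0) (λ.λ.0 1))

Answer: NO — after 2 steps the term is λ.0 ((λ.0) (λ.λ.0 1)), not yet normal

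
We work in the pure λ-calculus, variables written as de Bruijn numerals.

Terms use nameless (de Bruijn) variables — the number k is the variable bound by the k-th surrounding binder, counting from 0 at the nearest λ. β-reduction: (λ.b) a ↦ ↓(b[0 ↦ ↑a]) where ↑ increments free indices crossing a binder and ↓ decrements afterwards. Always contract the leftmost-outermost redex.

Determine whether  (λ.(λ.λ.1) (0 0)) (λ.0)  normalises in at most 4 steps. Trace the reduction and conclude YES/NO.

Answer: YES — reaches normal form λ.λ.0 in 3 ≤ 4 steps

Reduction:
  start: (λ.(λ.λ.1) (0 0)) (λ.0)
  →1  (λ.λ.1) ((λ.0) (λ.0))
  →2  λ.(λ.0) (λ.0)
  →3  λ.λ.0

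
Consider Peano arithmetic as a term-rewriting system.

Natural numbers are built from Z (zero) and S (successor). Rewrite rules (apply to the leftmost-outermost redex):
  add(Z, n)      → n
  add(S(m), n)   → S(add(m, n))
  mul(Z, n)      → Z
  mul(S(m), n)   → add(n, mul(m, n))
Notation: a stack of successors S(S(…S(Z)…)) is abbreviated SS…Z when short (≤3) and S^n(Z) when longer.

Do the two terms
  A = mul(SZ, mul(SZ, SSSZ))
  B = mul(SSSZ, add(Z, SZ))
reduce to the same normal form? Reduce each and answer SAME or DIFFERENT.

Answer: SAME — A ⇓ SSSZ, B ⇓ SSSZ

Working:
Term A:
  start: mul(SZ, mul(SZ, SSSZ))
  →1  add(mul(SZ, SSSZ), mul(Z, mul(SZ, SSSZ)))
  →2  add(add(SSSZ, mul(Z, SSSZ)), mul(Z, mul(SZ, SSSZ)))
  →3  add(S(add(SSZ, mul(Z, SSSZ))), mul(Z, mul(SZ, SSSZ)))
  →4  S(add(add(SSZ, mul(Z, SSSZ)), mul(Z, mul(SZ, SSSZ))))
  →5  S(add(S(add(SZ, mul(Z, SSSZ))), mul(Z, mul(SZ, SSSZ))))
  →6  S(S(add(add(SZ, mul(Z, SSSZ)), mul(Z, mul(SZ, SSSZ)))))
  →7  S(S(add(S(add(Z, mul(Z, SSSZ))), mul(Z, mul(SZ, SSSZ)))))
  →8  S(S(S(add(add(Z, mul(Z, SSSZ)), mul(Z, mul(SZ, SSSZ))))))
  →9  S(S(S(add(mul(Z, SSSZ), mul(Z, mul(SZ, SSSZ))))))
  →10  S(S(S(add(Z, mul(Z, mul(SZ, SSSZ))))))
  →11  S(S(S(mul(Z, mul(SZ, SSSZ)))))
  →12  SSSZ

Term B:
  start: mul(SSSZ, add(Z, SZ))
  →1  add(add(Z, SZ), mul(SSZ, add(Z, SZ)))
  →2  add(SZ, mul(SSZ, add(Z, SZ)))
  →3  S(add(Z, mul(SSZ, add(Z, SZ))))
  →4  S(mul(SSZ, add(Z, SZ)))
  →5  S(add(add(Z, SZ), mul(SZ, add(Z, SZ))))
  →6  S(add(SZ, mul(SZ, add(Z, SZ))))
  →7  S(S(add(Z, mul(SZ, add(Z, SZ)))))
  →8  S(S(mul(SZ, add(Z, SZ))))
  →9  S(S(add(add(Z, SZ), mul(Z, add(Z, SZ)))))
  →10  S(S(add(SZ, mul(Z, add(Z, SZ)))))
  →11  S(S(S(add(Z, mul(Z, add(Z, SZ))))))
  →12  S(S(S(mul(Z, add(Z, SZ)))))
  →13  SSSZ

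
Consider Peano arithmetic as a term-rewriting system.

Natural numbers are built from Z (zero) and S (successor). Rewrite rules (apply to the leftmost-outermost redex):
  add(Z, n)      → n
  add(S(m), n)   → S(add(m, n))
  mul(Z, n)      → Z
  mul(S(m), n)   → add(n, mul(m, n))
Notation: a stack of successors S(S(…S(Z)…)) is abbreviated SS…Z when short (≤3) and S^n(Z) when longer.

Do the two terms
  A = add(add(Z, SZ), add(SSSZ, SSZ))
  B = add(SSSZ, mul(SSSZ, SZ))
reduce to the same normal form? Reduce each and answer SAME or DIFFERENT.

Term A:
  start: add(add(Z, SZ), add(SSSZ, SSZ))
  step 1: add(SZ, add(SSSZ, SSZ))
  step 2: S(add(Z, add(SSSZ, SSZ)))
  step 3: S(add(SSSZ, SSZ))
  step 4: S(S(add(SSZ, SSZ)))
  step 5: S(S(S(add(SZ, SSZ))))
  step 6: S(S(S(S(add(Z, SSZ)))))
  step 7: S^6(Z)

Term B:
  start: add(SSSZ, mul(SSSZ, SZ))
  step 1: S(add(SSZ, mul(SSSZ, SZ)))
  step 2: S(S(add(SZ, mul(SSSZ, SZ))))
  step 3: S(S(S(add(Z, mul(SSSZ, SZ)))))
  step 4: S(S(S(mul(SSSZ, SZ))))
  step 5: S(S(S(add(SZ, mul(SSZ, SZ)))))
  step 6: S(S(S(S(add(Z, mul(SSZ, SZ))))))
  step 7: S(S(S(S(mul(SSZ, SZ)))))
  step 8: S(S(S(S(add(SZ, mul(SZ, SZ))))))
  step 9: S(S(S(S(S(add(Z, mul(SZ, SZ)))))))
  step 10: S(S(S(S(S(mul(SZ, SZ))))))
  step 11: S(S(S(S(S(add(SZ, mul(Z, SZ)))))))
  step 12: S(S(S(S(S(S(add(Z, mul(Z, SZ))))))))
  step 13: S(S(S(S(S(S(mul(Z, SZ)))))))
  step 14: S^6(Z)

Answer: SAME — A ⇓ S^6(Z), B ⇓ S^6(Z)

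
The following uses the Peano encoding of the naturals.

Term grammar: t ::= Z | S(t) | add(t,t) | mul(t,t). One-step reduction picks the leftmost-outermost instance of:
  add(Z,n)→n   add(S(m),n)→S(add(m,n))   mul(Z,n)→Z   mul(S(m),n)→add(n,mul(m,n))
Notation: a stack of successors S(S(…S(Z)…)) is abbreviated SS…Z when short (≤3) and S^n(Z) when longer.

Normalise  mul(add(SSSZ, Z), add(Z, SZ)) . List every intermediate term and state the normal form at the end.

Answer: normal form = SSSZ  (in 17 steps)

Derivation:
  start: mul(add(SSSZ, Z), add(Z, SZ))
  →1  mul(S(add(SSZ, Z)), add(Z, SZ))
  →2  add(add(Z, SZ), mul(add(SSZ, Z), add(Z, SZ)))
  →3  add(SZ, mul(add(SSZ, Z), add(Z, SZ)))
  →4  S(add(Z, mul(add(SSZ, Z), add(Z, SZ))))
  →5  S(mul(add(SSZ, Z), add(Z, SZ)))
  →6  S(mul(S(add(SZ, Z)), add(Z, SZ)))
  →7  S(add(add(Z, SZ), mul(add(SZ, Z), add(Z, SZ))))
  →8  S(add(SZ, mul(add(SZ, Z), add(Z, SZ))))
  →9  S(S(add(Z, mul(add(SZ, Z), add(Z, SZ)))))
  →10  S(S(mul(add(SZ, Z), add(Z, SZ))))
  →11  S(S(mul(S(add(Z, Z)), add(Z, SZ))))
  →12  S(S(add(add(Z, SZ), mul(add(Z, Z), add(Z, SZ)))))
  →13  S(S(add(SZ, mul(add(Z, Z), add(Z, SZ)))))
  →14  S(S(S(add(Z, mul(add(Z, Z), add(Z, SZ))))))
  →15  S(S(S(mul(add(Z, Z), add(Z, SZ)))))
  →16  S(S(S(mul(Z, add(Z, SZ)))))
  →17  SSSZ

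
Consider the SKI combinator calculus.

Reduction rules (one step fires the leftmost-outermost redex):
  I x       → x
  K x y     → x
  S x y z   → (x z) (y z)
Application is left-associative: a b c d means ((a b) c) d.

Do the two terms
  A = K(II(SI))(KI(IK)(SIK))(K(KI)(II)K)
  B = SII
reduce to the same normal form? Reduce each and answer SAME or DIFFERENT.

Term A:
  start: K(II(SI))(KI(IK)(SIK))(K(KI)(II)K)
  →1  II(SI)(K(KI)(II)K)
  →2  I(SI)(K(KI)(II)K)
  →3  SI(K(KI)(II)K)
  →4  SI(KIK)
  →5  SII

Term B:
  start: SII

Answer: SAME — A ⇓ SII, B ⇓ SII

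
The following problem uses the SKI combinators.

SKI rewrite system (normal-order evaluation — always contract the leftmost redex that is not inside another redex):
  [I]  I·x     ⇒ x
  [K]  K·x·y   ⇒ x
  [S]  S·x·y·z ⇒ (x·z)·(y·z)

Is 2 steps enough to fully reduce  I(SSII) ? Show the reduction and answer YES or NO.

  start: I(SSII)
  →1  SSII
  →2  SI(II)

Answer: NO — after 2 steps the term is SI(II), not yet normal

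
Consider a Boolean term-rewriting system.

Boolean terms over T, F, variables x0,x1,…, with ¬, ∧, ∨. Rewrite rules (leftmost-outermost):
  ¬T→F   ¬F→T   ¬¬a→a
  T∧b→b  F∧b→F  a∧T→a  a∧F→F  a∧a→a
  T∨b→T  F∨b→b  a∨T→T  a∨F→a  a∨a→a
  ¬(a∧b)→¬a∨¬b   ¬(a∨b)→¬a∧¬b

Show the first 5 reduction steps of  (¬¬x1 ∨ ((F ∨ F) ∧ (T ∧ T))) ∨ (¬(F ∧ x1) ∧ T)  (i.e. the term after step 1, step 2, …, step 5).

Answer: after 5 steps: x1 ∨ ¬(F ∧ x1)

Working:
  start: (¬¬x1 ∨ ((F ∨ F) ∧ (T ∧ T))) ∨ (¬(F ∧ x1) ∧ T)
  step 1: (x1 ∨ ((F ∨ F) ∧ (T ∧ T))) ∨ (¬(F ∧ x1) ∧ T)
  step 2: (x1 ∨ (F ∧ (T ∧ T))) ∨ (¬(F ∧ x1) ∧ T)
  step 3: (x1 ∨ F) ∨ (¬(F ∧ x1) ∧ T)
  step 4: x1 ∨ (¬(F ∧ x1) ∧ T)
  step 5: x1 ∨ ¬(F ∧ x1)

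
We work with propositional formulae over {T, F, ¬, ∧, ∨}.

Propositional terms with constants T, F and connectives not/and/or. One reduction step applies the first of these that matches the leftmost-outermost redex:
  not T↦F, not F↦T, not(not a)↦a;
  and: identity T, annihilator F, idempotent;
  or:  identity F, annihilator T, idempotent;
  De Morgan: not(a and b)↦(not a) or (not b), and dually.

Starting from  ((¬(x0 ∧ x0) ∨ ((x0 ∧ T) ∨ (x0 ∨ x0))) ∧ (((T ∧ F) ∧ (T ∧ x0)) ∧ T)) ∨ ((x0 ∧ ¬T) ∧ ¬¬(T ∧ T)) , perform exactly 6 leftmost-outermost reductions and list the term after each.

Answer: after 6 steps: ((¬x0 ∨ x0) ∧ ((T ∧ F) ∧ (T ∧ x0))) ∨ ((x0 ∧ ¬T) ∧ ¬¬(T ∧ T))

Reduction:
  start: ((¬(x0 ∧ x0) ∨ ((x0 ∧ T) ∨ (x0 ∨ x0))) ∧ (((T ∧ F) ∧ (T ∧ x0)) ∧ T)) ∨ ((x0 ∧ ¬T) ∧ ¬¬(T ∧ T))
  [1] (((¬x0 ∨ ¬x0) ∨ ((x0 ∧ T) ∨ (x0 ∨ x0))) ∧ (((T ∧ F) ∧ (T ∧ x0)) ∧ T)) ∨ ((x0 ∧ ¬T) ∧ ¬¬(T ∧ T))
  [2] ((¬x0 ∨ ((x0 ∧ T) ∨ (x0 ∨ x0))) ∧ (((T ∧ F) ∧ (T ∧ x0)) ∧ T)) ∨ ((x0 ∧ ¬T) ∧ ¬¬(T ∧ T))
  [3] ((¬x0 ∨ (x0 ∨ (x0 ∨ x0))) ∧ (((T ∧ F) ∧ (T ∧ x0)) ∧ T)) ∨ ((x0 ∧ ¬T) ∧ ¬¬(T ∧ T))
  [4] ((¬x0 ∨ (x0 ∨ x0)) ∧ (((T ∧ F) ∧ (T ∧ x0)) ∧ T)) ∨ ((x0 ∧ ¬T) ∧ ¬¬(T ∧ T))
  [5] ((¬x0 ∨ x0) ∧ (((T ∧ F) ∧ (T ∧ x0)) ∧ T)) ∨ ((x0 ∧ ¬T) ∧ ¬¬(T ∧ T))
  [6] ((¬x0 ∨ x0) ∧ ((T ∧ F) ∧ (T ∧ x0))) ∨ ((x0 ∧ ¬T) ∧ ¬¬(T ∧ T))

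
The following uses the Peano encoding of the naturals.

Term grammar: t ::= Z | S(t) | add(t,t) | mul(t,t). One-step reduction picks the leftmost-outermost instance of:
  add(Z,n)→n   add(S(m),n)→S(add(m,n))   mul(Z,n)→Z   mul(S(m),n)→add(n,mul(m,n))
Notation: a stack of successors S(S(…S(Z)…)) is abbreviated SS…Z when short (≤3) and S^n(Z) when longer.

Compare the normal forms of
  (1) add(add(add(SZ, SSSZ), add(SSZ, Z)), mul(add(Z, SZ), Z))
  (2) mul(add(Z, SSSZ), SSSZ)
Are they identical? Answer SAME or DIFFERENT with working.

Answer: DIFFERENT — A ⇓ S^6(Z), B ⇓ S^9(Z)

Working:
Term A:
  start: add(add(add(SZ, SSSZ), add(SSZ, Z)), mul(add(Z, SZ), Z))
  →1  add(add(S(add(Z, SSSZ)), add(SSZ, Z)), mul(add(Z, SZ), Z))
  →2  add(S(add(add(Z, SSSZ), add(SSZ, Z))), mul(add(Z, SZ), Z))
  →3  S(add(add(add(Z, SSSZ), add(SSZ, Z)), mul(add(Z, SZ), Z)))
  →4  S(add(add(SSSZ, add(SSZ, Z)), mul(add(Z, SZ), Z)))
  →5  S(add(S(add(SSZ, add(SSZ, Z))), mul(add(Z, SZ), Z)))
  →6  S(S(add(add(SSZ, add(SSZ, Z)), mul(add(Z, SZ), Z))))
  →7  S(S(add(S(add(SZ, add(SSZ, Z))), mul(add(Z, SZ), Z))))
  →8  S(S(S(add(add(SZ, add(SSZ, Z)), mul(add(Z, SZ), Z)))))
  →9  S(S(S(add(S(add(Z, add(SSZ, Z))), mul(add(Z, SZ), Z)))))
  →10  S(S(S(S(add(add(Z, add(SSZ, Z)), mul(add(Z, SZ), Z))))))
  →11  S(S(S(S(add(add(SSZ, Z), mul(add(Z, SZ), Z))))))
  →12  S(S(S(S(add(S(add(SZ, Z)), mul(add(Z, SZ), Z))))))
  →13  S(S(S(S(S(add(add(SZ, Z), mul(add(Z, SZ), Z)))))))
  →14  S(S(S(S(S(add(S(add(Z, Z)), mul(add(Z, SZ), Z)))))))
  →15  S(S(S(S(S(S(add(add(Z, Z), mul(add(Z, SZ), Z))))))))
  →16  S(S(S(S(S(S(add(Z, mul(add(Z, SZ), Z))))))))
  →17  S(S(S(S(S(S(mul(add(Z, SZ), Z)))))))
  →18  S(S(S(S(S(S(mul(SZ, Z)))))))
  →19  S(S(S(S(S(S(add(Z, mul(Z, Z))))))))
  →20  S(S(S(S(S(S(mul(Z, Z)))))))
  →21  S^6(Z)

Term B:
  start: mul(add(Z, SSSZ), SSSZ)
  →1  mul(SSSZ, SSSZ)
  →2  add(SSSZ, mul(SSZ, SSSZ))
  →3  S(add(SSZ, mul(SSZ, SSSZ)))
  →4  S(S(add(SZ, mul(SSZ, SSSZ))))
  →5  S(S(S(add(Z, mul(SSZ, SSSZ)))))
  →6  S(S(S(mul(SSZ, SSSZ))))
  →7  S(S(S(add(SSSZ, mul(SZ, SSSZ)))))
  →8  S(S(S(S(add(SSZ, mul(SZ, SSSZ))))))
  →9  S(S(S(S(S(add(SZ, mul(SZ, SSSZ)))))))
  →10  S(S(S(S(S(S(add(Z, mul(SZ, SSSZ))))))))
  →11  S(S(S(S(S(S(mul(SZ, SSSZ)))))))
  →12  S(S(S(S(S(S(add(SSSZ, mul(Z, SSSZ))))))))
  →13  S(S(S(S(S(S(S(add(SSZ, mul(Z, SSSZ)))))))))
  →14  S(S(S(S(S(S(S(S(add(SZ, mul(Z, SSSZ))))))))))
  →15  S(S(S(S(S(S(S(S(S(add(Z, mul(Z, SSSZ)))))))))))
  →16  S(S(S(S(S(S(S(S(S(mul(Z, SSSZ))))))))))
  →17  S^9(Z)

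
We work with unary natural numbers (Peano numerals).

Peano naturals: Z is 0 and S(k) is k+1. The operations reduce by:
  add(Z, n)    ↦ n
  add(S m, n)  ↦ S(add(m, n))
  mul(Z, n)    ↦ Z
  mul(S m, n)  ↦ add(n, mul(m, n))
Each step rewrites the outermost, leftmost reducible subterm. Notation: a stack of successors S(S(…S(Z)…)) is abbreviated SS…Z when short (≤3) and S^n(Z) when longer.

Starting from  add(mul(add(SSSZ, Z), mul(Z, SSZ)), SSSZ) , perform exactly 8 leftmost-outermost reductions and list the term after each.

Answer: after 8 steps: add(mul(add(SZ, Z), mul(Z, SSZ)), SSSZ)

Working:
  start: add(mul(add(SSSZ, Z), mul(Z, SSZ)), SSSZ)
  step 1: add(mul(S(add(SSZ, Z)), mul(Z, SSZ)), SSSZ)
  step 2: add(add(mul(Z, SSZ), mul(add(SSZ, Z), mul(Z, SSZ))), SSSZ)
  step 3: add(add(Z, mul(add(SSZ, Z), mul(Z, SSZ))), SSSZ)
  step 4: add(mul(add(SSZ, Z), mul(Z, SSZ)), SSSZ)
  step 5: add(mul(S(add(SZ, Z)), mul(Z, SSZ)), SSSZ)
  step 6: add(add(mul(Z, SSZ), mul(add(SZ, Z), mul(Z, SSZ))), SSSZ)
  step 7: add(add(Z, mul(add(SZ, Z), mul(Z, SSZ))), SSSZ)
  step 8: add(mul(add(SZ, Z), mul(Z, SSZ)), SSSZ)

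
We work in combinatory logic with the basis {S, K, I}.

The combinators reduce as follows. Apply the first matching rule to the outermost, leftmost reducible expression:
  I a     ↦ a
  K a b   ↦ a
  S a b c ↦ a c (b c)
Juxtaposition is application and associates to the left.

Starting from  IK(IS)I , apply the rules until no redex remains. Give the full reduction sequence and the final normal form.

  start: IK(IS)I
  step 1: K(IS)I
  step 2: IS
  step 3: S

Answer: normal form = S  (in 3 steps)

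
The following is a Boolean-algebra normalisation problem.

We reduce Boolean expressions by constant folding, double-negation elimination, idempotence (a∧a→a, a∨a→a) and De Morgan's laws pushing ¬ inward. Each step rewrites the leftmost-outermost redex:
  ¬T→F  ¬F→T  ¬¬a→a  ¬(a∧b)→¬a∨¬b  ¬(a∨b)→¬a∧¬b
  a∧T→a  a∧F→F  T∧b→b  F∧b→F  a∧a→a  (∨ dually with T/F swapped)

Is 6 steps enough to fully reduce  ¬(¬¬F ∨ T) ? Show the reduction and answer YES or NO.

  start: ¬(¬¬F ∨ T)
  →1  ¬¬¬F ∧ ¬T
  →2  ¬F ∧ ¬T
  →3  T ∧ ¬T
  →4  ¬T
  →5  F

Answer: YES — reaches normal form F in 5 ≤ 6 steps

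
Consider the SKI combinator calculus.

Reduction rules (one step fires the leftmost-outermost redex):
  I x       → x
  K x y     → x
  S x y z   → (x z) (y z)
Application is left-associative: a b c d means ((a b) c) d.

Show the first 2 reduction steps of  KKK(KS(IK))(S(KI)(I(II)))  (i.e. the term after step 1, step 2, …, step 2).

  start: KKK(KS(IK))(S(KI)(I(II)))
  →1  K(KS(IK))(S(KI)(I(II)))
  →2  KS(IK)

Answer: after 2 steps: KS(IK)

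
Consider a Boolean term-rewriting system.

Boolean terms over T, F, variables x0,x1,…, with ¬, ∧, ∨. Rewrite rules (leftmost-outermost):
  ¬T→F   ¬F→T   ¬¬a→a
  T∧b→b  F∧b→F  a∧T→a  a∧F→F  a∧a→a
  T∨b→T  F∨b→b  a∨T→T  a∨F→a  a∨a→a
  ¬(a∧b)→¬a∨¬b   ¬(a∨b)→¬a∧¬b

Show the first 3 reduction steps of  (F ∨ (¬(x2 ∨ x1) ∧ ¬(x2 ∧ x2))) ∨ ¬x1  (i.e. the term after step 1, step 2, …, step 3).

  start: (F ∨ (¬(x2 ∨ x1) ∧ ¬(x2 ∧ x2))) ∨ ¬x1
  step 1: (¬(x2 ∨ x1) ∧ ¬(x2 ∧ x2)) ∨ ¬x1
  step 2: ((¬x2 ∧ ¬x1) ∧ ¬(x2 ∧ x2)) ∨ ¬x1
  step 3: ((¬x2 ∧ ¬x1) ∧ (¬x2 ∨ ¬x2)) ∨ ¬x1

Answer: after 3 steps: ((¬x2 ∧ ¬x1) ∧ (¬x2 ∨ ¬x2)) ∨ ¬x1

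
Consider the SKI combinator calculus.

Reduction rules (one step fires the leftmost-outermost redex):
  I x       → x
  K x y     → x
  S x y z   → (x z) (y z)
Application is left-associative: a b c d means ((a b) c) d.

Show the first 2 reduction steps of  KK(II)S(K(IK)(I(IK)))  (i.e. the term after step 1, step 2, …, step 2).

Answer: after 2 steps: S

Derivation:
  start: KK(II)S(K(IK)(I(IK)))
  →1  KS(K(IK)(I(IK)))
  →2  S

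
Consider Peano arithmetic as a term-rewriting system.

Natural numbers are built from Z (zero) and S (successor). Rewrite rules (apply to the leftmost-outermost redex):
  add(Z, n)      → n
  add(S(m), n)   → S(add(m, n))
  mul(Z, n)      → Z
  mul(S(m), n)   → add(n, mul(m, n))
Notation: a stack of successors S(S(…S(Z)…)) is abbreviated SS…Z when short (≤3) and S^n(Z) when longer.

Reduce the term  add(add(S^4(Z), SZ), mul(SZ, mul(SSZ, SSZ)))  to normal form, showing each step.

  start: add(add(S^4(Z), SZ), mul(SZ, mul(SSZ, SSZ)))
  [1] add(S(add(SSSZ, SZ)), mul(SZ, mul(SSZ, SSZ)))
  [2] S(add(add(SSSZ, SZ), mul(SZ, mul(SSZ, SSZ))))
  [3] S(add(S(add(SSZ, SZ)), mul(SZ, mul(SSZ, SSZ))))
  [4] S(S(add(add(SSZ, SZ), mul(SZ, mul(SSZ, SSZ)))))
  [5] S(S(add(S(add(SZ, SZ)), mul(SZ, mul(SSZ, SSZ)))))
  [6] S(S(S(add(add(SZ, SZ), mul(SZ, mul(SSZ, SSZ))))))
  [7] S(S(S(add(S(add(Z, SZ)), mul(SZ, mul(SSZ, SSZ))))))
  [8] S(S(S(S(add(add(Z, SZ), mul(SZ, mul(SSZ, SSZ)))))))
  [9] S(S(S(S(add(SZ, mul(SZ, mul(SSZ, SSZ)))))))
  [10] S(S(S(S(S(add(Z, mul(SZ, mul(SSZ, SSZ))))))))
  [11] S(S(S(S(S(mul(SZ, mul(SSZ, SSZ)))))))
  [12] S(S(S(S(S(add(mul(SSZ, SSZ), mul(Z, mul(SSZ, SSZ))))))))
  [13] S(S(S(S(S(add(add(SSZ, mul(SZ, SSZ)), mul(Z, mul(SSZ, SSZ))))))))
  [14] S(S(S(S(S(add(S(add(SZ, mul(SZ, SSZ))), mul(Z, mul(SSZ, SSZ))))))))
  [15] S(S(S(S(S(S(add(add(SZ, mul(SZ, SSZ)), mul(Z, mul(SSZ, SSZ)))))))))
  [16] S(S(S(S(S(S(add(S(add(Z, mul(SZ, SSZ))), mul(Z, mul(SSZ, SSZ)))))))))
  [17] S(S(S(S(S(S(S(add(add(Z, mul(SZ, SSZ)), mul(Z, mul(SSZ, SSZ))))))))))
  [18] S(S(S(S(S(S(S(add(mul(SZ, SSZ), mul(Z, mul(SSZ, SSZ))))))))))
  [19] S(S(S(S(S(S(S(add(add(SSZ, mul(Z, SSZ)), mul(Z, mul(SSZ, SSZ))))))))))
  [20] S(S(S(S(S(S(S(add(S(add(SZ, mul(Z, SSZ))), mul(Z, mul(SSZ, SSZ))))))))))
  [21] S(S(S(S(S(S(S(S(add(add(SZ, mul(Z, SSZ)), mul(Z, mul(SSZ, SSZ)))))))))))
  [22] S(S(S(S(S(S(S(S(add(S(add(Z, mul(Z, SSZ))), mul(Z, mul(SSZ, SSZ)))))))))))
  [23] S(S(S(S(S(S(S(S(S(add(add(Z, mul(Z, SSZ)), mul(Z, mul(SSZ, SSZ))))))))))))
  [24] S(S(S(S(S(S(S(S(S(add(mul(Z, SSZ), mul(Z, mul(SSZ, SSZ))))))))))))
  [25] S(S(S(S(S(S(S(S(S(add(Z, mul(Z, mul(SSZ, SSZ))))))))))))
  [26] S(S(S(S(S(S(S(S(S(mul(Z, mul(SSZ, SSZ)))))))))))
  [27] S^9(Z)

Answer: normal form = S^9(Z)  (in 27 steps)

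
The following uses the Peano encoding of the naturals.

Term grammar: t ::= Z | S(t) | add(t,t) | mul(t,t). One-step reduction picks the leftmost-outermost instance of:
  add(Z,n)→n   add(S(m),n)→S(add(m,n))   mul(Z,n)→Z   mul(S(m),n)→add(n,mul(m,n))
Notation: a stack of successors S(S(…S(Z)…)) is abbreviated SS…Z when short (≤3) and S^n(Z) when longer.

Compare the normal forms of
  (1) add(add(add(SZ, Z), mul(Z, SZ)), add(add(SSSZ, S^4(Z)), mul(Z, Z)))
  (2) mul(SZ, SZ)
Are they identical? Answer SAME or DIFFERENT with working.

Term A:
  start: add(add(add(SZ, Z), mul(Z, SZ)), add(add(SSSZ, S^4(Z)), mul(Z, Z)))
  →1  add(add(S(add(Z, Z)), mul(Z, SZ)), add(add(SSSZ, S^4(Z)), mul(Z, Z)))
  →2  add(S(add(add(Z, Z), mul(Z, SZ))), add(add(SSSZ, S^4(Z)), mul(Z, Z)))
  →3  S(add(add(add(Z, Z), mul(Z, SZ)), add(add(SSSZ, S^4(Z)), mul(Z, Z))))
  →4  S(add(add(Z, mul(Z, SZ)), add(add(SSSZ, S^4(Z)), mul(Z, Z))))
  →5  S(add(mul(Z, SZ), add(add(SSSZ, S^4(Z)), mul(Z, Z))))
  →6  S(add(Z, add(add(SSSZ, S^4(Z)), mul(Z, Z))))
  →7  S(add(add(SSSZ, S^4(Z)), mul(Z, Z)))
  →8  S(add(S(add(SSZ, S^4(Z))), mul(Z, Z)))
  →9  S(S(add(add(SSZ, S^4(Z)), mul(Z, Z))))
  →10  S(S(add(S(add(SZ, S^4(Z))), mul(Z, Z))))
  →11  S(S(S(add(add(SZ, S^4(Z)), mul(Z, Z)))))
  →12  S(S(S(add(S(add(Z, S^4(Z))), mul(Z, Z)))))
  →13  S(S(S(S(add(add(Z, S^4(Z)), mul(Z, Z))))))
  →14  S(S(S(S(add(S^4(Z), mul(Z, Z))))))
  →15  S(S(S(S(S(add(SSSZ, mul(Z, Z)))))))
  →16  S(S(S(S(S(S(add(SSZ, mul(Z, Z))))))))
  →17  S(S(S(S(S(S(S(add(SZ, mul(Z, Z)))))))))
  →18  S(S(S(S(S(S(S(S(add(Z, mul(Z, Z))))))))))
  →19  S(S(S(S(S(S(S(S(mul(Z, Z)))))))))
  →20  S^8(Z)

Term B:
  start: mul(SZ, SZ)
  →1  add(SZ, mul(Z, SZ))
  →2  S(add(Z, mul(Z, SZ)))
  →3  S(mul(Z, SZ))
  →4  SZ

Answer: DIFFERENT — A ⇓ S^8(Z), B ⇓ SZ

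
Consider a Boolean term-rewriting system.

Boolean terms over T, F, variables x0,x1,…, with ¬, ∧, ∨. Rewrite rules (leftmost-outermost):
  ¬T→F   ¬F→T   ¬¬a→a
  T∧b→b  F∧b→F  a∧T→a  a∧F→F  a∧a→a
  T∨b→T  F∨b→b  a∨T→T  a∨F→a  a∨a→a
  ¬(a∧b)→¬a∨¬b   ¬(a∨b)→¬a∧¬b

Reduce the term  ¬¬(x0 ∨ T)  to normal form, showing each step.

  start: ¬¬(x0 ∨ T)
  [1] x0 ∨ T
  [2] T

Answer: normal form = T  (in 2 steps)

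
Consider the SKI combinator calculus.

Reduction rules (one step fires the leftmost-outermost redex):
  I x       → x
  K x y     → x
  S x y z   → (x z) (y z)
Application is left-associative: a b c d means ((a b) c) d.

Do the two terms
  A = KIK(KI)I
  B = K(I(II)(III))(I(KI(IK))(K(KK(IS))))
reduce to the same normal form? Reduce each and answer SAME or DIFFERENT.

Answer: SAME — A ⇓ I, B ⇓ I

Reduction:
Term A:
  start: KIK(KI)I
  →1  I(KI)I
  →2  KII
  →3  I

Term B:
  start: K(I(II)(III))(I(KI(IK))(K(KK(IS))))
  →1  I(II)(III)
  →2  II(III)
  →3  I(III)
  →4  III
  →5  II
  →6  I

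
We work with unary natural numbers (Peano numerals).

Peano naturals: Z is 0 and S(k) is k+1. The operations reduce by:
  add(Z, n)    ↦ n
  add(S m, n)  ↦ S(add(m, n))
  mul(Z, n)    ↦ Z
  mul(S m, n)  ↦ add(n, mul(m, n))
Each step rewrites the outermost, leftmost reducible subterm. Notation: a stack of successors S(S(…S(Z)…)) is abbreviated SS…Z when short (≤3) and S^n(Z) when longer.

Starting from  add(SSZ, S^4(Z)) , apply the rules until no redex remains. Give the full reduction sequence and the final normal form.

Answer: normal form = S^6(Z)  (in 3 steps)

Reduction:
  start: add(SSZ, S^4(Z))
  step 1: S(add(SZ, S^4(Z)))
  step 2: S(S(add(Z, S^4(Z))))
  step 3: S^6(Z)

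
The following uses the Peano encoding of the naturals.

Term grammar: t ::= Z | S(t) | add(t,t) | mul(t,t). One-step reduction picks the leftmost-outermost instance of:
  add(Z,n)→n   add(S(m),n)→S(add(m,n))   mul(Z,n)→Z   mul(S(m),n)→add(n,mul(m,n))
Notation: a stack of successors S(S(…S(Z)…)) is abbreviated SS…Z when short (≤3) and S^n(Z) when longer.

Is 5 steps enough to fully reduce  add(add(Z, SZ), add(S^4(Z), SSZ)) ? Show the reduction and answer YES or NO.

Answer: NO — after 5 steps the term is S(S(S(add(SSZ, SSZ)))), not yet normal

Reduction:
  start: add(add(Z, SZ), add(S^4(Z), SSZ))
  [1] add(SZ, add(S^4(Z), SSZ))
  [2] S(add(Z, add(S^4(Z), SSZ)))
  [3] S(add(S^4(Z), SSZ))
  [4] S(S(add(SSSZ, SSZ)))
  [5] S(S(S(add(SSZ, SSZ))))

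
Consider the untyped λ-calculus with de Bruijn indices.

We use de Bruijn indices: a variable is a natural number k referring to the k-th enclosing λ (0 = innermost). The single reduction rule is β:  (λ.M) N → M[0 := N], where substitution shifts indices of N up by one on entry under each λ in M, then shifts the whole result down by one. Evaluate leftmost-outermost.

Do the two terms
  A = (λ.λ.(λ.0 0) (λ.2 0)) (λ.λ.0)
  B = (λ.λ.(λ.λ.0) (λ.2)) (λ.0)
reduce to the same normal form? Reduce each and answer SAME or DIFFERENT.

Answer: SAME — A ⇓ λ.λ.0, B ⇓ λ.λ.0

Derivation:
Term A:
  start: (λ.λ.(λ.0 0) (λ.2 0)) (λ.λ.0)
  [1] λ.(λ.0 0) (λ.(λ.λ.0) 0)
  [2] λ.(λ.(λ.λ.0) 0) (λ.(λ.λ.0) 0)
  [3] λ.(λ.λ.0) (λ.(λ.λ.0) 0)
  [4] λ.λ.0

Term B:
  start: (λ.λ.(λ.λ.0) (λ.2)) (λ.0)
  [1] λ.(λ.λ.0) (λ.λ.0)
  [2] λ.λ.0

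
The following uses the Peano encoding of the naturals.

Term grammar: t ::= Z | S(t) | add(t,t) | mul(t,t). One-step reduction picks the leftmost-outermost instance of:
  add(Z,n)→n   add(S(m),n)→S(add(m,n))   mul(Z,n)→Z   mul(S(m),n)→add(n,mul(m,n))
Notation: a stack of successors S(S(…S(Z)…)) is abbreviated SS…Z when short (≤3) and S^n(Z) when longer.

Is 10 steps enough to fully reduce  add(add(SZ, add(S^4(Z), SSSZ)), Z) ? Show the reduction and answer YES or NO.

  start: add(add(SZ, add(S^4(Z), SSSZ)), Z)
  [1] add(S(add(Z, add(S^4(Z), SSSZ))), Z)
  [2] S(add(add(Z, add(S^4(Z), SSSZ)), Z))
  [3] S(add(add(S^4(Z), SSSZ), Z))
  [4] S(add(S(add(SSSZ, SSSZ)), Z))
  [5] S(S(add(add(SSSZ, SSSZ), Z)))
  [6] S(S(add(S(add(SSZ, SSSZ)), Z)))
  [7] S(S(S(add(add(SSZ, SSSZ), Z))))
  [8] S(S(S(add(S(add(SZ, SSSZ)), Z))))
  [9] S(S(S(S(add(add(SZ, SSSZ), Z)))))
  [10] S(S(S(S(add(S(add(Z, SSSZ)), Z)))))

Answer: NO — after 10 steps the term is S(S(S(S(add(S(add(Z, SSSZ)), Z))))), not yet normal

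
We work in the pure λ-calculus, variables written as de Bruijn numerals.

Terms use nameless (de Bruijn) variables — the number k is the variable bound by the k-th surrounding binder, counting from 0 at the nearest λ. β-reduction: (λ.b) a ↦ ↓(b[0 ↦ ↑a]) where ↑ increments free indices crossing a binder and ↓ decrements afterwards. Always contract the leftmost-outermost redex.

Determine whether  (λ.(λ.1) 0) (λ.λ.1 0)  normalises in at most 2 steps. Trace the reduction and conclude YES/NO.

  start: (λ.(λ.1) 0) (λ.λ.1 0)
  step 1: (λ.λ.λ.1 0) (λ.λ.1 0)
  step 2: λ.λ.1 0

Answer: YES — reaches normal form λ.λ.1 0 in 2 ≤ 2 steps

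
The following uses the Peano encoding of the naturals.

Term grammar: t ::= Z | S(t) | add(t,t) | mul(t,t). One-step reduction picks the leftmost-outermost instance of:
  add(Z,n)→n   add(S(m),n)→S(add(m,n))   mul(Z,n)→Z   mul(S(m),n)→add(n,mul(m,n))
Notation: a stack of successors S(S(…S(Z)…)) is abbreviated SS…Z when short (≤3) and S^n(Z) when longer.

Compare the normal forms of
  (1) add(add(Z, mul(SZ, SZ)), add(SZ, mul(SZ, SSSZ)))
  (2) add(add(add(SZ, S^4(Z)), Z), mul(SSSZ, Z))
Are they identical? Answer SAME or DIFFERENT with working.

Answer: SAME — A ⇓ S^5(Z), B ⇓ S^5(Z)

Working:
Term A:
  start: add(add(Z, mul(SZ, SZ)), add(SZ, mul(SZ, SSSZ)))
  [1] add(mul(SZ, SZ), add(SZ, mul(SZ, SSSZ)))
  [2] add(add(SZ, mul(Z, SZ)), add(SZ, mul(SZ, SSSZ)))
  [3] add(S(add(Z, mul(Z, SZ))), add(SZ, mul(SZ, SSSZ)))
  [4] S(add(add(Z, mul(Z, SZ)), add(SZ, mul(SZ, SSSZ))))
  [5] S(add(mul(Z, SZ), add(SZ, mul(SZ, SSSZ))))
  [6] S(add(Z, add(SZ, mul(SZ, SSSZ))))
  [7] S(add(SZ, mul(SZ, SSSZ)))
  [8] S(S(add(Z, mul(SZ, SSSZ))))
  [9] S(S(mul(SZ, SSSZ)))
  [10] S(S(add(SSSZ, mul(Z, SSSZ))))
  [11] S(S(S(add(SSZ, mul(Z, SSSZ)))))
  [12] S(S(S(S(add(SZ, mul(Z, SSSZ))))))
  [13] S(S(S(S(S(add(Z, mul(Z, SSSZ)))))))
  [14] S(S(S(S(S(mul(Z, SSSZ))))))
  [15] S^5(Z)

Term B:
  start: add(add(add(SZ, S^4(Z)), Z), mul(SSSZ, Z))
  [1] add(add(S(add(Z, S^4(Z))), Z), mul(SSSZ, Z))
  [2] add(S(add(add(Z, S^4(Z)), Z)), mul(SSSZ, Z))
  [3] S(add(add(add(Z, S^4(Z)), Z), mul(SSSZ, Z)))
  [4] S(add(add(S^4(Z), Z), mul(SSSZ, Z)))
  [5] S(add(S(add(SSSZ, Z)), mul(SSSZ, Z)))
  [6] S(S(add(add(SSSZ, Z), mul(SSSZ, Z))))
  [7] S(S(add(S(add(SSZ, Z)), mul(SSSZ, Z))))
  [8] S(S(S(add(add(SSZ, Z), mul(SSSZ, Z)))))
  [9] S(S(S(add(S(add(SZ, Z)), mul(SSSZ, Z)))))
  [10] S(S(S(S(add(add(SZ, Z), mul(SSSZ, Z))))))
  [11] S(S(S(S(add(S(add(Z, Z)), mul(SSSZ, Z))))))
  [12] S(S(S(S(S(add(add(Z, Z), mul(SSSZ, Z)))))))
  [13] S(S(S(S(S(add(Z, mul(SSSZ, Z)))))))
  [14] S(S(S(S(S(mul(SSSZ, Z))))))
  [15] S(S(S(S(S(add(Z, mul(SSZ, Z)))))))
  [16] S(S(S(S(S(mul(SSZ, Z))))))
  [17] S(S(S(S(S(add(Z, mul(SZ, Z)))))))
  [18] S(S(S(S(S(mul(SZ, Z))))))
  [19] S(S(S(S(S(add(Z, mul(Z, Z)))))))
  [20] S(S(S(S(S(mul(Z, Z))))))
  [21] S^5(Z)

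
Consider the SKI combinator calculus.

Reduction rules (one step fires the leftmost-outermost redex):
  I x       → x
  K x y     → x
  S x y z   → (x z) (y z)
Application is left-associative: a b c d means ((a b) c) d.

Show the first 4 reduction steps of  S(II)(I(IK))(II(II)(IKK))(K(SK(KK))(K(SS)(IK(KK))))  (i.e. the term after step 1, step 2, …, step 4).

  start: S(II)(I(IK))(II(II)(IKK))(K(SK(KK))(K(SS)(IK(KK))))
  →1  II(II(II)(IKK))(I(IK)(II(II)(IKK)))(K(SK(KK))(K(SS)(IK(KK))))
  →2  I(II(II)(IKK))(I(IK)(II(II)(IKK)))(K(SK(KK))(K(SS)(IK(KK))))
  →3  II(II)(IKK)(I(IK)(II(II)(IKK)))(K(SK(KK))(K(SS)(IK(KK))))
  →4  I(II)(IKK)(I(IK)(II(II)(IKK)))(K(SK(KK))(K(SS)(IK(KK))))

Answer: after 4 steps: I(II)(IKK)(I(IK)(II(II)(IKK)))(K(SK(KK))(K(SS)(IK(KK))))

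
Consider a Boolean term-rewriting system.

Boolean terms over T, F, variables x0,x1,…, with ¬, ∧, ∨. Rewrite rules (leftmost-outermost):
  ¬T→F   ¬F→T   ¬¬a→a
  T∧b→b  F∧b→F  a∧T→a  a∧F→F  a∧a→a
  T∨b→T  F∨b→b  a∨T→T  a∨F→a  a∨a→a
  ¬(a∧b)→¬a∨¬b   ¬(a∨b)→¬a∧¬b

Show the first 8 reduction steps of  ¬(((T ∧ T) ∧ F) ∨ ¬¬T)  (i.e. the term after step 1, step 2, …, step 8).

  start: ¬(((T ∧ T) ∧ F) ∨ ¬¬T)
  →1  ¬((T ∧ T) ∧ F) ∧ ¬¬¬T
  →2  (¬(T ∧ T) ∨ ¬F) ∧ ¬¬¬T
  →3  ((¬T ∨ ¬T) ∨ ¬F) ∧ ¬¬¬T
  →4  (¬T ∨ ¬F) ∧ ¬¬¬T
  →5  (F ∨ ¬F) ∧ ¬¬¬T
  →6  ¬F ∧ ¬¬¬T
  →7  T ∧ ¬¬¬T
  →8  ¬¬¬T

Answer: after 8 steps: ¬¬¬T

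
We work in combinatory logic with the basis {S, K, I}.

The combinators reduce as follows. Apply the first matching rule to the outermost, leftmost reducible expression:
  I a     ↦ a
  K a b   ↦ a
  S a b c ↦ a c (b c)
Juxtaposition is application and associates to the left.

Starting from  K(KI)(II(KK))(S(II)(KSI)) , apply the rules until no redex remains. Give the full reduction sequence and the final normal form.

  start: K(KI)(II(KK))(S(II)(KSI))
  [1] KI(S(II)(KSI))
  [2] I

Answer: normal form = I  (in 2 steps)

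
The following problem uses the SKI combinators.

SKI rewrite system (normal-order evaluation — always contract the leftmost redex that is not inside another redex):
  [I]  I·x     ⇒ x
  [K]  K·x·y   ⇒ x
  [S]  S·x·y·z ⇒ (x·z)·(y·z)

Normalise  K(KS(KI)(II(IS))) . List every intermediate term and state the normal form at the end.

Answer: normal form = K(SS)  (in 4 steps)

Working:
  start: K(KS(KI)(II(IS)))
  [1] K(S(II(IS)))
  [2] K(S(I(IS)))
  [3] K(S(IS))
  [4] K(SS)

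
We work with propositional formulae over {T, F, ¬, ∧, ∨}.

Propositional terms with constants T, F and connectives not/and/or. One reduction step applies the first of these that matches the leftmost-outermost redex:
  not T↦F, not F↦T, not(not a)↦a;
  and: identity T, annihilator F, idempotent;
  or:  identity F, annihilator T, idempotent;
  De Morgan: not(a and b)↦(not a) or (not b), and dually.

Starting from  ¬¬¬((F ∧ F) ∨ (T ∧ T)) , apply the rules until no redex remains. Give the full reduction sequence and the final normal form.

Answer: normal form = F  (in 9 steps)

Working:
  start: ¬¬¬((F ∧ F) ∨ (T ∧ T))
  [1] ¬((F ∧ F) ∨ (T ∧ T))
  [2] ¬(F ∧ F) ∧ ¬(T ∧ T)
  [3] (¬F ∨ ¬F) ∧ ¬(T ∧ T)
  [4] ¬F ∧ ¬(T ∧ T)
  [5] T ∧ ¬(T ∧ T)
  [6] ¬(T ∧ T)
  [7] ¬T ∨ ¬T
  [8] ¬T
  [9] F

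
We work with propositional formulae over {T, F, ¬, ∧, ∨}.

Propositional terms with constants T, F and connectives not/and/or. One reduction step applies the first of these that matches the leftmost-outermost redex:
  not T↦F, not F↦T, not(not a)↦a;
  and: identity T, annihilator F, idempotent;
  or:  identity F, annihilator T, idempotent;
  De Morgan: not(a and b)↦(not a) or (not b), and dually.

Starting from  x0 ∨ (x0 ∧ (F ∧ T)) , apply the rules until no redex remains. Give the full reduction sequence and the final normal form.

  start: x0 ∨ (x0 ∧ (F ∧ T))
  step 1: x0 ∨ (x0 ∧ F)
  step 2: x0 ∨ F
  step 3: x0

Answer: normal form = x0  (in 3 steps)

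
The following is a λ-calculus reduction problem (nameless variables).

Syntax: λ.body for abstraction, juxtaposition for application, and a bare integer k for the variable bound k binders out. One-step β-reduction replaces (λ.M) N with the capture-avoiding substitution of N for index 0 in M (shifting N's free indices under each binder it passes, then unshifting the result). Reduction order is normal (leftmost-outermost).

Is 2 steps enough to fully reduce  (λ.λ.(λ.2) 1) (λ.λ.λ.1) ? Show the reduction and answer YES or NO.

Answer: YES — reaches normal form λ.λ.λ.λ.1 in 2 ≤ 2 steps

Working:
  start: (λ.λ.(λ.2) 1) (λ.λ.λ.1)
  step 1: λ.(λ.λ.λ.λ.1) (λ.λ.λ.1)
  step 2: λ.λ.λ.λ.1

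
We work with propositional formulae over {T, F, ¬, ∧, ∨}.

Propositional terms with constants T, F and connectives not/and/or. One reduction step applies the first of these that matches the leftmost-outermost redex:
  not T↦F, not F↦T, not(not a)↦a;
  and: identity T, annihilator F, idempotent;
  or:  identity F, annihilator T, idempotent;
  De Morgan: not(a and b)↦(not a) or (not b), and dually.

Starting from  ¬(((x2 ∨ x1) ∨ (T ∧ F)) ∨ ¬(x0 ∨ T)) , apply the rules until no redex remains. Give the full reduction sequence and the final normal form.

Answer: normal form = ¬x2 ∧ ¬x1  (in 11 steps)

Working:
  start: ¬(((x2 ∨ x1) ∨ (T ∧ F)) ∨ ¬(x0 ∨ T))
  step 1: ¬((x2 ∨ x1) ∨ (T ∧ F)) ∧ ¬¬(x0 ∨ T)
  step 2: (¬(x2 ∨ x1) ∧ ¬(T ∧ F)) ∧ ¬¬(x0 ∨ T)
  step 3: ((¬x2 ∧ ¬x1) ∧ ¬(T ∧ F)) ∧ ¬¬(x0 ∨ T)
  step 4: ((¬x2 ∧ ¬x1) ∧ (¬T ∨ ¬F)) ∧ ¬¬(x0 ∨ T)
  step 5: ((¬x2 ∧ ¬x1) ∧ (F ∨ ¬F)) ∧ ¬¬(x0 ∨ T)
  step 6: ((¬x2 ∧ ¬x1) ∧ ¬F) ∧ ¬¬(x0 ∨ T)
  step 7: ((¬x2 ∧ ¬x1) ∧ T) ∧ ¬¬(x0 ∨ T)
  step 8: (¬x2 ∧ ¬x1) ∧ ¬¬(x0 ∨ T)
  step 9: (¬x2 ∧ ¬x1) ∧ (x0 ∨ T)
  step 10: (¬x2 ∧ ¬x1) ∧ T
  step 11: ¬x2 ∧ ¬x1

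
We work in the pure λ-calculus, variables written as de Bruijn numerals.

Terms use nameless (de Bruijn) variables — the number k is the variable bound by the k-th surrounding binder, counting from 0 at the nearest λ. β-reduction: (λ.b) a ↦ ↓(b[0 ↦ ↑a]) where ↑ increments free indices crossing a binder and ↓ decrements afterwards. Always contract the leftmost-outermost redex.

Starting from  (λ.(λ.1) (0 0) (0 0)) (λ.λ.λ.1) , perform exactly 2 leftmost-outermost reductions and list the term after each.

Answer: after 2 steps: (λ.λ.λ.1) ((λ.λ.λ.1) (λ.λ.λ.1))

Reduction:
  start: (λ.(λ.1) (0 0) (0 0)) (λ.λ.λ.1)
  →1  (λ.λ.λ.λ.1) ((λ.λ.λ.1) (λ.λ.λ.1)) ((λ.λ.λ.1) (λ.λ.λ.1))
  →2  (λ.λ.λ.1) ((λ.λ.λ.1) (λ.λ.λ.1))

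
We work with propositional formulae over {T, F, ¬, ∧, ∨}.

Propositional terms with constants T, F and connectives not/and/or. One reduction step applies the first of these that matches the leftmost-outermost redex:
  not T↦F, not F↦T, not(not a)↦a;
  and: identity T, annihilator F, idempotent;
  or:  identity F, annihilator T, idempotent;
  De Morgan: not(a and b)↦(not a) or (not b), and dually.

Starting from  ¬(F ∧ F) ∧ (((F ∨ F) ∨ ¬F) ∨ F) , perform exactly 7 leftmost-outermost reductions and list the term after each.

Answer: after 7 steps: ¬F

Reduction:
  start: ¬(F ∧ F) ∧ (((F ∨ F) ∨ ¬F) ∨ F)
  step 1: (¬F ∨ ¬F) ∧ (((F ∨ F) ∨ ¬F) ∨ F)
  step 2: ¬F ∧ (((F ∨ F) ∨ ¬F) ∨ F)
  step 3: T ∧ (((F ∨ F) ∨ ¬F) ∨ F)
  step 4: ((F ∨ F) ∨ ¬F) ∨ F
  step 5: (F ∨ F) ∨ ¬F
  step 6: F ∨ ¬F
  step 7: ¬F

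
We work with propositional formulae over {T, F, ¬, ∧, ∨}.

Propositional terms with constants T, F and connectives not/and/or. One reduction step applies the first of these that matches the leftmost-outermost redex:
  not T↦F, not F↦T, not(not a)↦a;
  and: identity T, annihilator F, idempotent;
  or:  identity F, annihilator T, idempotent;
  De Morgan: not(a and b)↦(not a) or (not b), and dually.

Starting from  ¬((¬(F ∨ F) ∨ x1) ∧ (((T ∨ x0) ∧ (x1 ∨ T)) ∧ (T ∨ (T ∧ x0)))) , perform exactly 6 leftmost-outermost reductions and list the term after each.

  start: ¬((¬(F ∨ F) ∨ x1) ∧ (((T ∨ x0) ∧ (x1 ∨ T)) ∧ (T ∨ (T ∧ x0))))
  step 1: ¬(¬(F ∨ F) ∨ x1) ∨ ¬(((T ∨ x0) ∧ (x1 ∨ T)) ∧ (T ∨ (T ∧ x0)))
  step 2: (¬¬(F ∨ F) ∧ ¬x1) ∨ ¬(((T ∨ x0) ∧ (x1 ∨ T)) ∧ (T ∨ (T ∧ x0)))
  step 3: ((F ∨ F) ∧ ¬x1) ∨ ¬(((T ∨ x0) ∧ (x1 ∨ T)) ∧ (T ∨ (T ∧ x0)))
  step 4: (F ∧ ¬x1) ∨ ¬(((T ∨ x0) ∧ (x1 ∨ T)) ∧ (T ∨ (T ∧ x0)))
  step 5: F ∨ ¬(((T ∨ x0) ∧ (x1 ∨ T)) ∧ (T ∨ (T ∧ x0)))
  step 6: ¬(((T ∨ x0) ∧ (x1 ∨ T)) ∧ (T ∨ (T ∧ x0)))

Answer: after 6 steps: ¬(((T ∨ x0) ∧ (x1 ∨ T)) ∧ (T ∨ (T ∧ x0)))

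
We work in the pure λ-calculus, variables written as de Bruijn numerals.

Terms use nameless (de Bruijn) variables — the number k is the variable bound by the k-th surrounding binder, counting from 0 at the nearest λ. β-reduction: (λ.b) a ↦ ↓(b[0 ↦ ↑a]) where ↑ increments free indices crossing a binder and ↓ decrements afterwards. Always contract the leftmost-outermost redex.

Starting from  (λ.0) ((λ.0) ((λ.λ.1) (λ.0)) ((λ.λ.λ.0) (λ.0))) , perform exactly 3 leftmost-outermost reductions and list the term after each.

  start: (λ.0) ((λ.0) ((λ.λ.1) (λ.0)) ((λ.λ.λ.0) (λ.0)))
  →1  (λ.0) ((λ.λ.1) (λ.0)) ((λ.λ.λ.0) (λ.0))
  →2  (λ.λ.1) (λ.0) ((λ.λ.λ.0) (λ.0))
  →3  (λ.λ.0) ((λ.λ.λ.0) (λ.0))

Answer: after 3 steps: (λ.λ.0) ((λ.λ.λ.0) (λ.0))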